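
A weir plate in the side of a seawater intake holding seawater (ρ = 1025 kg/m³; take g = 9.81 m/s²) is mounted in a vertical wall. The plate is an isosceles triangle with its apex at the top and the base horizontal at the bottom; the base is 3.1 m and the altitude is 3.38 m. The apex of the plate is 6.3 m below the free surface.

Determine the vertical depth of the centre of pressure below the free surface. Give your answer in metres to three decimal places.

h_p = 8.628 m

γ = ρg = 1025 × 9.81 / 1000 = 10.05525 kN/m³.
With the apex up, the centroid sits 2h/3 = 2 × 3.38/3 = 2.25333 m below the apex, so the centroid depth is h_c = 6.3 + 2.25333 = 8.55333 m.
A = ½ × 3.1 × 3.38 = 5.239 m².
Resultant F = γ·h_c·A = 10.05525 × 8.55333 × 5.239 = 450.585 kN.
I_c = b·h³/36 = 3.1 × 3.38³/36 = 3.32514 m⁴.
Centre of pressure: y_p = y_c + I_c/(y_c·A) = 8.55333 + 3.32514/(8.55333 × 5.239) = 8.55333 + 0.0742038 = 8.62753 m along the plane.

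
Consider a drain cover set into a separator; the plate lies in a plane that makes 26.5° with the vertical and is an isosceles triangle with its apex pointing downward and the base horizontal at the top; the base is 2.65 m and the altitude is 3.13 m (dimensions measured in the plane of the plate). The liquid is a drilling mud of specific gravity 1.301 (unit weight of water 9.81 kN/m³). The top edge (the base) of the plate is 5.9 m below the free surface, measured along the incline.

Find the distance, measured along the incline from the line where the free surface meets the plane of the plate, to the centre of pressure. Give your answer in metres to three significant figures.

γ = 1.301 × 9.81 = 12.76281 kN/m³.
The plate makes 26.5° with the vertical, i.e. θ = 90° − 26.5° = 63.5° to the horizontal. Measuring y along the incline from the free-surface line, vertical depth h = y·sinθ with sinθ = 0.894934.
With the apex down, the centroid sits h/3 = 3.13/3 = 1.04333 m below the base (the top edge), so y_c = 5.9 + 1.04333 = 6.94333 m and h_c = 6.94333 × 0.894934 = 6.21382 m.
A = ½ × 2.65 × 3.13 = 4.14725 m².
Resultant F = γ·h_c·A = 12.76281 × 6.21382 × 4.14725 = 328.901 kN.
I_c = b·h³/36 = 2.65 × 3.13³/36 = 2.25723 m⁴.
Centre of pressure: y_p = y_c + I_c/(y_c·A) = 6.94333 + 2.25723/(6.94333 × 4.14725) = 6.94333 + 0.0783877 = 7.02172 m along the plane.

y_p = 7.02 m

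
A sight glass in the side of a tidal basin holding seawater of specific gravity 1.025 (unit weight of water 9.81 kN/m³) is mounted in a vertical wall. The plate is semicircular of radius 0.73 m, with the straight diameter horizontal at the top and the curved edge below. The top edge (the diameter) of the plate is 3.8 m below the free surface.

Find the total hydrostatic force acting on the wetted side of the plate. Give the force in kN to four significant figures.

F ≈ 34.59 kN

γ = 1.025 × 9.81 = 10.05525 kN/m³.
The centroid of a semicircle lies 4r/(3π) = 0.309822 m from the diameter, here below the top edge, so the centroid depth is h_c = 3.8 + 0.309822 = 4.10982 m.
A = πr²/2 = π × 0.73²/2 = 0.837077 m².
Resultant F = γ·h_c·A = 10.05525 × 4.10982 × 0.837077 = 34.5924 kN.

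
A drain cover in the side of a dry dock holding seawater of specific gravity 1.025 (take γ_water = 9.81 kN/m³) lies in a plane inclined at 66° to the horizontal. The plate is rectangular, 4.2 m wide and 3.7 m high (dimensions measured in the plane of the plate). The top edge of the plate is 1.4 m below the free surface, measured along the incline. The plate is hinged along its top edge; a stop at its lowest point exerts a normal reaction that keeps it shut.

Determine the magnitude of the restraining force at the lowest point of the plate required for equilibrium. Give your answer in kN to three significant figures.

γ = 1.025 × 9.81 = 10.05525 kN/m³.
Let θ = 66° be the plate's angle to the horizontal; measure y along the incline from where the plane meets the free surface. Vertical depth h = y·sinθ with sinθ = 0.913545.
The centroid lies 3.7/2 = 1.85 m below the top edge, so y_c = 1.4 + 1.85 = 3.25 m and h_c = 3.25 × 0.913545 = 2.96902 m.
A = 4.2 × 3.7 = 15.54 m².
Resultant F = γ·h_c·A = 10.05525 × 2.96902 × 15.54 = 463.935 kN.
I_c = b·h³/12 = 4.2 × 3.7³/12 = 17.7286 m⁴.
Centre of pressure: y_p = y_c + I_c/(y_c·A) = 3.25 + 17.7286/(3.25 × 15.54) = 3.25 + 0.351027 = 3.60103 m along the plane.
The resultant acts 1.85 + 0.351027 = 2.20103 m (along the plate) below the hinge at the top edge, so the moment about the hinge is M = F × 2.20103 = 463.935 × 2.20103 = 1021.13 kN·m.
A normal force at the bottom, 3.7 m from the hinge, must supply this moment: P = 1021.13/3.7 = 275.981 kN.

P ≈ 276 kN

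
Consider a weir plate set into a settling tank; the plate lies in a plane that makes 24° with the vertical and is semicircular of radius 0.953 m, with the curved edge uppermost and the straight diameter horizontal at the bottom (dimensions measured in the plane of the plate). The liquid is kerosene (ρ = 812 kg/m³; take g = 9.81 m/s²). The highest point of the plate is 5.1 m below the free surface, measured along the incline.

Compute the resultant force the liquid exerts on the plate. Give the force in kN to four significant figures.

F ≈ 58.64 kN

γ = ρg = 812 × 9.81 / 1000 = 7.96572 kN/m³.
The plate makes 24° with the vertical, i.e. θ = 90° − 24° = 66° to the horizontal. Measuring y along the incline from the free-surface line, vertical depth h = y·sinθ with sinθ = 0.913545.
The centroid lies 4r/(3π) = 0.404466 m above the diameter, so r − 4r/(3π) = 0.953 − 0.404466 = 0.548534 m below the topmost point, so y_c = 5.1 + 0.548534 = 5.64853 m and h_c = 5.64853 × 0.913545 = 5.16019 m.
A = πr²/2 = π × 0.953²/2 = 1.42661 m².
Resultant F = γ·h_c·A = 7.96572 × 5.16019 × 1.42661 = 58.6403 kN.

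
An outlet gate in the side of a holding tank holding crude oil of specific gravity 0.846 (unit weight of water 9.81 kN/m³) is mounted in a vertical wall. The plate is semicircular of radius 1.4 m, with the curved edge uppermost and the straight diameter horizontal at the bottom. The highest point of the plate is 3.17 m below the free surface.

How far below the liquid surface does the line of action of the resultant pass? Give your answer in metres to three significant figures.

γ = 0.846 × 9.81 = 8.29926 kN/m³.
The centroid lies 4r/(3π) = 0.594178 m above the diameter, so r − 4r/(3π) = 1.4 − 0.594178 = 0.805822 m below the topmost point, so the centroid depth is h_c = 3.17 + 0.805822 = 3.97582 m.
A = πr²/2 = π × 1.4²/2 = 3.07876 m².
Resultant F = γ·h_c·A = 8.29926 × 3.97582 × 3.07876 = 101.588 kN.
I_c = (π/8 − 8/(9π))·r⁴ = 0.109757 × 1.4⁴ = 0.421642 m⁴.
Centre of pressure: y_p = y_c + I_c/(y_c·A) = 3.97582 + 0.421642/(3.97582 × 3.07876) = 3.97582 + 0.0344462 = 4.01027 m along the plane.

h_p = 4.01 m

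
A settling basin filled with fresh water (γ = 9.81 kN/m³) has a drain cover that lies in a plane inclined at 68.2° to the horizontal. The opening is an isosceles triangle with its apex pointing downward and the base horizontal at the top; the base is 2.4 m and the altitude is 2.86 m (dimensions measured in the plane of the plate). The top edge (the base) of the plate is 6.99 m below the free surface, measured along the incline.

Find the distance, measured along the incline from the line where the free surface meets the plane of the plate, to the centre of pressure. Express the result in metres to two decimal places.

y_p = 8.00 m

γ = 9.81 kN/m³.
Let θ = 68.2° be the plate's angle to the horizontal; measure y along the incline from where the plane meets the free surface. Vertical depth h = y·sinθ with sinθ = 0.928486.
With the apex down, the centroid sits h/3 = 2.86/3 = 0.953333 m below the base (the top edge), so y_c = 6.99 + 0.953333 = 7.94333 m and h_c = 7.94333 × 0.928486 = 7.37527 m.
A = ½ × 2.4 × 2.86 = 3.432 m².
Resultant F = γ·h_c·A = 9.81 × 7.37527 × 3.432 = 248.31 kN.
I_c = b·h³/36 = 2.4 × 2.86³/36 = 1.55958 m⁴.
Centre of pressure: y_p = y_c + I_c/(y_c·A) = 7.94333 + 1.55958/(7.94333 × 3.432) = 7.94333 + 0.0572081 = 8.00054 m along the plane.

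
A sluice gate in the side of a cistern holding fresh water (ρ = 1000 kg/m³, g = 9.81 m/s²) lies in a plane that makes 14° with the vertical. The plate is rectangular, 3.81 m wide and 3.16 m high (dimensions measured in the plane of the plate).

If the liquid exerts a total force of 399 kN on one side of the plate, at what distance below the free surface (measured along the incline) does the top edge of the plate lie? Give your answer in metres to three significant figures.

γ = ρg = 1000 × 9.81 = 9810 N/m³ = 9.81 kN/m³.
A = 3.81 × 3.16 = 12.0396 m².
From F = γ·h_c·A, the centroid depth is h_c = 399/(9.81 × 12.0396) = 3.37825 m.
The plate makes 14° with the vertical, i.e. θ = 90° − 14° = 76° to the horizontal. Measuring y along the incline from the free-surface line, vertical depth h = y·sinθ with sinθ = 0.970296.
Along the incline, y_c = h_c/sinθ = 3.37825/0.970296 = 3.48167 m.
The centroid lies 3.16/2 = 1.58 m below the top edge, so the top edge sits at y_top = 3.48167 − 1.58 = 1.90167 m along the incline.

y_top ≈ 1.90 m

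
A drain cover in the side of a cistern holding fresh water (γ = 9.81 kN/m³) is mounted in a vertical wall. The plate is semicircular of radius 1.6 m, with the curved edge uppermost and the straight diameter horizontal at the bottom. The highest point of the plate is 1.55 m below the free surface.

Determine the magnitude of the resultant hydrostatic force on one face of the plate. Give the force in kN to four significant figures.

γ = 9.81 kN/m³.
The centroid lies 4r/(3π) = 0.679061 m above the diameter, so r − 4r/(3π) = 1.6 − 0.679061 = 0.920939 m below the topmost point, so the centroid depth is h_c = 1.55 + 0.920939 = 2.47094 m.
A = πr²/2 = π × 1.6²/2 = 4.02124 m².
Resultant F = γ·h_c·A = 9.81 × 2.47094 × 4.02124 = 97.4745 kN.

F ≈ 97.47 kN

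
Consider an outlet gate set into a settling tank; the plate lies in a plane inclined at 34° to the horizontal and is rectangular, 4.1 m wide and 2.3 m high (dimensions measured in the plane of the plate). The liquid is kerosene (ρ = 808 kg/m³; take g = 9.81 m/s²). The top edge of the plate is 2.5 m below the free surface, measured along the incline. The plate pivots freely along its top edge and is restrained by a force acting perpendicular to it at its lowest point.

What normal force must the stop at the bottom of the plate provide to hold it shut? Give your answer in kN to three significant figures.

γ = ρg = 808 × 9.81 / 1000 = 7.92648 kN/m³.
Let θ = 34° be the plate's angle to the horizontal; measure y along the incline from where the plane meets the free surface. Vertical depth h = y·sinθ with sinθ = 0.559193.
The centroid lies 2.3/2 = 1.15 m below the top edge, so y_c = 2.5 + 1.15 = 3.65 m and h_c = 3.65 × 0.559193 = 2.04105 m.
A = 4.1 × 2.3 = 9.43 m².
Resultant F = γ·h_c·A = 7.92648 × 2.04105 × 9.43 = 152.562 kN.
I_c = b·h³/12 = 4.1 × 2.3³/12 = 4.15706 m⁴.
Centre of pressure: y_p = y_c + I_c/(y_c·A) = 3.65 + 4.15706/(3.65 × 9.43) = 3.65 + 0.120776 = 3.77078 m along the plane.
The resultant acts 1.15 + 0.120776 = 1.27078 m (along the plate) below the hinge at the top edge, so the moment about the hinge is M = F × 1.27078 = 152.562 × 1.27078 = 193.873 kN·m.
A normal force at the bottom, 2.3 m from the hinge, must supply this moment: P = 193.873/2.3 = 84.2926 kN.

P ≈ 84.3 kN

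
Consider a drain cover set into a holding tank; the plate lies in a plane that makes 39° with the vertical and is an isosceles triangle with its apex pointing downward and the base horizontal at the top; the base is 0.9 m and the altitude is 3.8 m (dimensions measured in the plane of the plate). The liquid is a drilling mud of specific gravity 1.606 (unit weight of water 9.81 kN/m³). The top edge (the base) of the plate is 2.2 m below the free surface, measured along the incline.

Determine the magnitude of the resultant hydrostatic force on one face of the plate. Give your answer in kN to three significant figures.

F ≈ 72.6 kN

γ = 1.606 × 9.81 = 15.75486 kN/m³.
The plate makes 39° with the vertical, i.e. θ = 90° − 39° = 51° to the horizontal. Measuring y along the incline from the free-surface line, vertical depth h = y·sinθ with sinθ = 0.777146.
With the apex down, the centroid sits h/3 = 3.8/3 = 1.26667 m below the base (the top edge), so y_c = 2.2 + 1.26667 = 3.46667 m and h_c = 3.46667 × 0.777146 = 2.69411 m.
A = ½ × 0.9 × 3.8 = 1.71 m².
Resultant F = γ·h_c·A = 15.75486 × 2.69411 × 1.71 = 72.5815 kN.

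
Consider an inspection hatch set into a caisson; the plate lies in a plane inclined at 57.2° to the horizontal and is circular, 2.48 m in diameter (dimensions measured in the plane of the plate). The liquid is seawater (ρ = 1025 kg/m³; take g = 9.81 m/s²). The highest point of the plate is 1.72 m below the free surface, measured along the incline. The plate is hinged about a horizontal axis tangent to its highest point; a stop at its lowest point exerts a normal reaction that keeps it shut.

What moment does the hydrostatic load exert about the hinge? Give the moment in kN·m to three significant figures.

M ≈ 166 kN·m

γ = ρg = 1025 × 9.81 / 1000 = 10.05525 kN/m³.
Let θ = 57.2° be the plate's angle to the horizontal; measure y along the incline from where the plane meets the free surface. Vertical depth h = y·sinθ with sinθ = 0.840567.
The centroid is at the centre, 1.24 m below the top of the plate, so y_c = 1.72 + 1.24 = 2.96 m and h_c = 2.96 × 0.840567 = 2.48808 m.
A = π(1.24)² = 4.83051 m².
Resultant F = γ·h_c·A = 10.05525 × 2.48808 × 4.83051 = 120.851 kN.
I_c = πr⁴/4 = π × 1.24⁴/4 = 1.85685 m⁴.
Centre of pressure: y_p = y_c + I_c/(y_c·A) = 2.96 + 1.85685/(2.96 × 4.83051) = 2.96 + 0.129865 = 3.08987 m along the plane.
The resultant acts 1.24 + 0.129865 = 1.36986 m (along the plate) below the hinge at the top edge, so the moment about the hinge is M = F × 1.36986 = 120.851 × 1.36986 = 165.549 kN·m.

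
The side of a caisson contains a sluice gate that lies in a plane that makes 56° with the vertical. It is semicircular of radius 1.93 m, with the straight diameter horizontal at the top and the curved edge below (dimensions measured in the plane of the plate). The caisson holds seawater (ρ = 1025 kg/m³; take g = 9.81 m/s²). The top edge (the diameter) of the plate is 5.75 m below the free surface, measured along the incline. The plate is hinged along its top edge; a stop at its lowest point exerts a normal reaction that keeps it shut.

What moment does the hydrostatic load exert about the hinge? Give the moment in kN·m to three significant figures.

M ≈ 186 kN·m

γ = ρg = 1025 × 9.81 / 1000 = 10.05525 kN/m³.
The plate makes 56° with the vertical, i.e. θ = 90° − 56° = 34° to the horizontal. Measuring y along the incline from the free-surface line, vertical depth h = y·sinθ with sinθ = 0.559193.
The centroid of a semicircle lies 4r/(3π) = 0.819117 m from the diameter, here below the top edge, so y_c = 5.75 + 0.819117 = 6.56912 m and h_c = 6.56912 × 0.559193 = 3.67341 m.
A = πr²/2 = π × 1.93²/2 = 5.85106 m².
Resultant F = γ·h_c·A = 10.05525 × 3.67341 × 5.85106 = 216.121 kN.
I_c = (π/8 − 8/(9π))·r⁴ = 0.109757 × 1.93⁴ = 1.52287 m⁴.
Centre of pressure: y_p = y_c + I_c/(y_c·A) = 6.56912 + 1.52287/(6.56912 × 5.85106) = 6.56912 + 0.0396206 = 6.60874 m along the plane.
The resultant acts 0.819117 + 0.0396206 = 0.858738 m (along the plate) below the hinge at the top edge, so the moment about the hinge is M = F × 0.858738 = 216.121 × 0.858738 = 185.591 kN·m.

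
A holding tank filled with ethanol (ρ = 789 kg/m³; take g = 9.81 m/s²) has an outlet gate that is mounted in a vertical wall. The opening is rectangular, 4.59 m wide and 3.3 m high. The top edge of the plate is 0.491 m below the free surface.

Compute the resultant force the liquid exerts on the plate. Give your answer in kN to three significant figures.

F ≈ 251 kN

γ = ρg = 789 × 9.81 / 1000 = 7.74009 kN/m³.
The centroid lies 3.3/2 = 1.65 m below the top edge, so the centroid depth is h_c = 0.491 + 1.65 = 2.141 m.
A = 4.59 × 3.3 = 15.147 m².
Resultant F = γ·h_c·A = 7.74009 × 2.141 × 15.147 = 251.009 kN.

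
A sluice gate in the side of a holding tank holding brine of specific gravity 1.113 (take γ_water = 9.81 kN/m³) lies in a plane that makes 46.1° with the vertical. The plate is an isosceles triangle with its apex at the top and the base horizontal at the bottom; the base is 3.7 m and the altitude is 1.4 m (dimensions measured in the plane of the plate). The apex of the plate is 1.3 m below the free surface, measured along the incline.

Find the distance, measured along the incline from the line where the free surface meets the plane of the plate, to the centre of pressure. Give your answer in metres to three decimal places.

y_p = 2.282 m

γ = 1.113 × 9.81 = 10.91853 kN/m³.
The plate makes 46.1° with the vertical, i.e. θ = 90° − 46.1° = 43.9° to the horizontal. Measuring y along the incline from the free-surface line, vertical depth h = y·sinθ with sinθ = 0.693402.
With the apex up, the centroid sits 2h/3 = 2 × 1.4/3 = 0.933333 m below the apex, so y_c = 1.3 + 0.933333 = 2.23333 m and h_c = 2.23333 × 0.693402 = 1.5486 m.
A = ½ × 3.7 × 1.4 = 2.59 m².
Resultant F = γ·h_c·A = 10.91853 × 1.5486 × 2.59 = 43.7928 kN.
I_c = b·h³/36 = 3.7 × 1.4³/36 = 0.282022 m⁴.
Centre of pressure: y_p = y_c + I_c/(y_c·A) = 2.23333 + 0.282022/(2.23333 × 2.59) = 2.23333 + 0.0487563 = 2.28209 m along the plane.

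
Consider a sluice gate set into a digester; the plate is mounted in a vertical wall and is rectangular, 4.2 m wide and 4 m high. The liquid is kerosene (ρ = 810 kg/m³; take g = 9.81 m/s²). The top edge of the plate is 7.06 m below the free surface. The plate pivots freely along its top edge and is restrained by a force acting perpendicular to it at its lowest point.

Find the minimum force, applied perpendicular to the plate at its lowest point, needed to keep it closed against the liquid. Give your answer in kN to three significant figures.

P ≈ 649 kN

γ = ρg = 810 × 9.81 / 1000 = 7.9461 kN/m³.
The centroid lies 4/2 = 2 m below the top edge, so the centroid depth is h_c = 7.06 + 2 = 9.06 m.
A = 4.2 × 4 = 16.8 m².
Resultant F = γ·h_c·A = 7.9461 × 9.06 × 16.8 = 1209.46 kN.
I_c = b·h³/12 = 4.2 × 4³/12 = 22.4 m⁴.
Centre of pressure: y_p = y_c + I_c/(y_c·A) = 9.06 + 22.4/(9.06 × 16.8) = 9.06 + 0.147167 = 9.20717 m along the plane.
The resultant acts 2 + 0.147167 = 2.14717 m (along the plate) below the hinge at the top edge, so the moment about the hinge is M = F × 2.14717 = 1209.46 × 2.14717 = 2596.92 kN·m.
A normal force at the bottom, 4 m from the hinge, must supply this moment: P = 2596.92/4 = 649.23 kN.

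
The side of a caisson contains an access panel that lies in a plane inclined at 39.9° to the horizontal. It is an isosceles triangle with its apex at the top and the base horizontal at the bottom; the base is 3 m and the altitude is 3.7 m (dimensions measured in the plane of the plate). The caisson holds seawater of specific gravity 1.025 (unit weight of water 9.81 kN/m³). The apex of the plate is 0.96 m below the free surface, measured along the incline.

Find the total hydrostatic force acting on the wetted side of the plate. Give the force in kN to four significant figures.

F ≈ 122.7 kN

γ = 1.025 × 9.81 = 10.05525 kN/m³.
Let θ = 39.9° be the plate's angle to the horizontal; measure y along the incline from where the plane meets the free surface. Vertical depth h = y·sinθ with sinθ = 0.641450.
With the apex up, the centroid sits 2h/3 = 2 × 3.7/3 = 2.46667 m below the apex, so y_c = 0.96 + 2.46667 = 3.42667 m and h_c = 3.42667 × 0.641450 = 2.19804 m.
A = ½ × 3 × 3.7 = 5.55 m².
Resultant F = γ·h_c·A = 10.05525 × 2.19804 × 5.55 = 122.665 kN.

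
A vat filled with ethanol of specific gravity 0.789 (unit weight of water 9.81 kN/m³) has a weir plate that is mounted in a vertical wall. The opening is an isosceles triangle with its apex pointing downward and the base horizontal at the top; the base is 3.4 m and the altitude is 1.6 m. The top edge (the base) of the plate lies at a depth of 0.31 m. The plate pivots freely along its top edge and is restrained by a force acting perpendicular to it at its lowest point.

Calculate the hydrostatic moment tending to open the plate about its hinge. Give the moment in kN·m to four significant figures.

γ = 0.789 × 9.81 = 7.74009 kN/m³.
With the apex down, the centroid sits h/3 = 1.6/3 = 0.533333 m below the base (the top edge), so the centroid depth is h_c = 0.31 + 0.533333 = 0.843333 m.
A = ½ × 3.4 × 1.6 = 2.72 m².
Resultant F = γ·h_c·A = 7.74009 × 0.843333 × 2.72 = 17.7547 kN.
I_c = b·h³/36 = 3.4 × 1.6³/36 = 0.386844 m⁴.
Centre of pressure: y_p = y_c + I_c/(y_c·A) = 0.843333 + 0.386844/(0.843333 × 2.72) = 0.843333 + 0.168643 = 1.01198 m along the plane.
The resultant acts 0.533333 + 0.168643 = 0.701976 m (along the plate) below the hinge at the top edge, so the moment about the hinge is M = F × 0.701976 = 17.7547 × 0.701976 = 12.4634 kN·m.

M ≈ 12.46 kN·m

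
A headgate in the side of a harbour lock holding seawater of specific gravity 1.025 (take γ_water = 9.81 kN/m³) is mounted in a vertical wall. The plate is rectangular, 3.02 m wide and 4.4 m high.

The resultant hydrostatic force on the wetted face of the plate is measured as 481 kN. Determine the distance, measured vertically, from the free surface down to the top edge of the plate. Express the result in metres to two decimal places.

d_top ≈ 1.40 m

γ = 1.025 × 9.81 = 10.05525 kN/m³.
A = 3.02 × 4.4 = 13.288 m².
From F = γ·h_c·A, the centroid depth is h_c = 481/(10.05525 × 13.288) = 3.59992 m.
The centroid lies 4.4/2 = 2.2 m below the top edge, so the top edge sits at h_top = 3.59992 − 2.2 = 1.39992 m below the surface.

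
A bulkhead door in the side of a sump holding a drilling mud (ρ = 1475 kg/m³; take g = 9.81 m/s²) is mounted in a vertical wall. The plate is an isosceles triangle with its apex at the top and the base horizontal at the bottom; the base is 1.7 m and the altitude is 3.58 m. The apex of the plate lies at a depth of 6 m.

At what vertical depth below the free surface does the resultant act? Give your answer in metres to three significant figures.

γ = ρg = 1475 × 9.81 / 1000 = 14.46975 kN/m³.
With the apex up, the centroid sits 2h/3 = 2 × 3.58/3 = 2.38667 m below the apex, so the centroid depth is h_c = 6 + 2.38667 = 8.38667 m.
A = ½ × 1.7 × 3.58 = 3.043 m².
Resultant F = γ·h_c·A = 14.46975 × 8.38667 × 3.043 = 369.277 kN.
I_c = b·h³/36 = 1.7 × 3.58³/36 = 2.16668 m⁴.
Centre of pressure: y_p = y_c + I_c/(y_c·A) = 8.38667 + 2.16668/(8.38667 × 3.043) = 8.38667 + 0.0848991 = 8.47157 m along the plane.

h_p = 8.47 m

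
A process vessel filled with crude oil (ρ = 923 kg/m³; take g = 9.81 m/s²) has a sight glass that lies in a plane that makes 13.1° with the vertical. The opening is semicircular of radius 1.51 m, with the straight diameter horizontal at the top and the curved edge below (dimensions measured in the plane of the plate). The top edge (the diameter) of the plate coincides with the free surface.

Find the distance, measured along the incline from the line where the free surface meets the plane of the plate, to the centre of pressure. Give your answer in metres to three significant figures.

γ = ρg = 923 × 9.81 / 1000 = 9.05463 kN/m³.
The plate makes 13.1° with the vertical, i.e. θ = 90° − 13.1° = 76.9° to the horizontal. Measuring y along the incline from the free-surface line, vertical depth h = y·sinθ with sinθ = 0.973976.
The centroid of a semicircle lies 4r/(3π) = 0.640864 m from the diameter, here below the top edge, so y_c = 0.640864 m and h_c = 0.640864 × 0.973976 = 0.624186 m.
A = πr²/2 = π × 1.51²/2 = 3.58157 m².
Resultant F = γ·h_c·A = 9.05463 × 0.624186 × 3.58157 = 20.2422 kN.
I_c = (π/8 − 8/(9π))·r⁴ = 0.109757 × 1.51⁴ = 0.570611 m⁴.
Centre of pressure: y_p = y_c + I_c/(y_c·A) = 0.640864 + 0.570611/(0.640864 × 3.58157) = 0.640864 + 0.2486 = 0.889464 m along the plane.

y_p = 0.889 m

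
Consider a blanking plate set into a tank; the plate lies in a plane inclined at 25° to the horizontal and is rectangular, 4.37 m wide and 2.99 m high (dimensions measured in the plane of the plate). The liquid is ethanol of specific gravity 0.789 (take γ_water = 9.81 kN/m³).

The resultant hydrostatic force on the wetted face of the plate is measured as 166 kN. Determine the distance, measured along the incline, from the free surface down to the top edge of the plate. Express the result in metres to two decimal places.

γ = 0.789 × 9.81 = 7.74009 kN/m³.
A = 4.37 × 2.99 = 13.0663 m².
From F = γ·h_c·A, the centroid depth is h_c = 166/(7.74009 × 13.0663) = 1.64138 m.
Let θ = 25° be the plate's angle to the horizontal; measure y along the incline from where the plane meets the free surface. Vertical depth h = y·sinθ with sinθ = 0.422618.
Along the incline, y_c = h_c/sinθ = 1.64138/0.422618 = 3.88384 m.
The centroid lies 2.99/2 = 1.495 m below the top edge, so the top edge sits at y_top = 3.88384 − 1.495 = 2.38884 m along the incline.

y_top ≈ 2.39 m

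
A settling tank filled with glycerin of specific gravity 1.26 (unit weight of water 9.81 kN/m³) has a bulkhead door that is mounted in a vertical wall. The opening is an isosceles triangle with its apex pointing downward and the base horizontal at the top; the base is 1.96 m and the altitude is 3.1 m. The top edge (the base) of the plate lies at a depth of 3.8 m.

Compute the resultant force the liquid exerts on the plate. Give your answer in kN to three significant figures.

γ = 1.26 × 9.81 = 12.3606 kN/m³.
With the apex down, the centroid sits h/3 = 3.1/3 = 1.03333 m below the base (the top edge), so the centroid depth is h_c = 3.8 + 1.03333 = 4.83333 m.
A = ½ × 1.96 × 3.1 = 3.038 m².
Resultant F = γ·h_c·A = 12.3606 × 4.83333 × 3.038 = 181.499 kN.

F ≈ 181 kN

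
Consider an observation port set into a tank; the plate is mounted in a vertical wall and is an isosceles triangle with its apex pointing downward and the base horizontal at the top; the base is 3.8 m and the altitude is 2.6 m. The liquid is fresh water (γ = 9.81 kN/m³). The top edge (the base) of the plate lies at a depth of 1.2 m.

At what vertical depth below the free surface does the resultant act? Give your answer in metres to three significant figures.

h_p = 2.25 m

γ = 9.81 kN/m³.
With the apex down, the centroid sits h/3 = 2.6/3 = 0.866667 m below the base (the top edge), so the centroid depth is h_c = 1.2 + 0.866667 = 2.06667 m.
A = ½ × 3.8 × 2.6 = 4.94 m².
Resultant F = γ·h_c·A = 9.81 × 2.06667 × 4.94 = 100.154 kN.
I_c = b·h³/36 = 3.8 × 2.6³/36 = 1.85524 m⁴.
Centre of pressure: y_p = y_c + I_c/(y_c·A) = 2.06667 + 1.85524/(2.06667 × 4.94) = 2.06667 + 0.18172 = 2.24839 m along the plane.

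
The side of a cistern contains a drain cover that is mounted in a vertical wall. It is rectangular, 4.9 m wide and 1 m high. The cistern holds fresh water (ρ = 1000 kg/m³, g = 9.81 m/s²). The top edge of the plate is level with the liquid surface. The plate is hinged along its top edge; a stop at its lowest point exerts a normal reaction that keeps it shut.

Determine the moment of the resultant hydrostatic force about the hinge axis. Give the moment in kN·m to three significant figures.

M ≈ 16.0 kN·m

γ = ρg = 1000 × 9.81 = 9810 N/m³ = 9.81 kN/m³.
The centroid lies 1/2 = 0.5 m below the top edge, so the centroid depth is h_c = 0.5 m.
A = 4.9 × 1 = 4.9 m².
Resultant F = γ·h_c·A = 9.81 × 0.5 × 4.9 = 24.0345 kN.
I_c = b·h³/12 = 4.9 × 1³/12 = 0.408333 m⁴.
Centre of pressure: y_p = y_c + I_c/(y_c·A) = 0.5 + 0.408333/(0.5 × 4.9) = 0.5 + 0.166667 = 0.666667 m along the plane.
The resultant acts 0.5 + 0.166667 = 0.666667 m (along the plate) below the hinge at the top edge, so the moment about the hinge is M = F × 0.666667 = 24.0345 × 0.666667 = 16.023 kN·m.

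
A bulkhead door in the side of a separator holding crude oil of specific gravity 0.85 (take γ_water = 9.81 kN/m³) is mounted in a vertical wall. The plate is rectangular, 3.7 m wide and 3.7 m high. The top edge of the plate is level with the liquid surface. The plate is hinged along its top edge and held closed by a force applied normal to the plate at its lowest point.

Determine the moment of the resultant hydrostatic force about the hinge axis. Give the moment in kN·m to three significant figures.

M ≈ 521 kN·m

γ = 0.85 × 9.81 = 8.3385 kN/m³.
The centroid lies 3.7/2 = 1.85 m below the top edge, so the centroid depth is h_c = 1.85 m.
A = 3.7 × 3.7 = 13.69 m².
Resultant F = γ·h_c·A = 8.3385 × 1.85 × 13.69 = 211.185 kN.
I_c = b·h³/12 = 3.7 × 3.7³/12 = 15.618 m⁴.
Centre of pressure: y_p = y_c + I_c/(y_c·A) = 1.85 + 15.618/(1.85 × 13.69) = 1.85 + 0.616666 = 2.46667 m along the plane.
The resultant acts 1.85 + 0.616666 = 2.46667 m (along the plate) below the hinge at the top edge, so the moment about the hinge is M = F × 2.46667 = 211.185 × 2.46667 = 520.924 kN·m.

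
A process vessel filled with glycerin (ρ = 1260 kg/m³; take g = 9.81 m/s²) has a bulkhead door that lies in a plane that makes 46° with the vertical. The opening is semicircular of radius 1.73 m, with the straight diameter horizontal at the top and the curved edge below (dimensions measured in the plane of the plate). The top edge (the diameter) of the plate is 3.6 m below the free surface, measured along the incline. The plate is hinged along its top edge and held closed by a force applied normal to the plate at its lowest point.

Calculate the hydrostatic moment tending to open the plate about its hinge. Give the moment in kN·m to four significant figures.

M ≈ 136.9 kN·m

γ = ρg = 1260 × 9.81 / 1000 = 12.3606 kN/m³.
The plate makes 46° with the vertical, i.e. θ = 90° − 46° = 44° to the horizontal. Measuring y along the incline from the free-surface line, vertical depth h = y·sinθ with sinθ = 0.694658.
The centroid of a semicircle lies 4r/(3π) = 0.734235 m from the diameter, here below the top edge, so y_c = 3.6 + 0.734235 = 4.33423 m and h_c = 4.33423 × 0.694658 = 3.01081 m.
A = πr²/2 = π × 1.73²/2 = 4.70124 m².
Resultant F = γ·h_c·A = 12.3606 × 3.01081 × 4.70124 = 174.959 kN.
I_c = (π/8 − 8/(9π))·r⁴ = 0.109757 × 1.73⁴ = 0.983143 m⁴.
Centre of pressure: y_p = y_c + I_c/(y_c·A) = 4.33423 + 0.983143/(4.33423 × 4.70124) = 4.33423 + 0.0482494 = 4.38248 m along the plane.
The resultant acts 0.734235 + 0.0482494 = 0.782484 m (along the plate) below the hinge at the top edge, so the moment about the hinge is M = F × 0.782484 = 174.959 × 0.782484 = 136.903 kN·m.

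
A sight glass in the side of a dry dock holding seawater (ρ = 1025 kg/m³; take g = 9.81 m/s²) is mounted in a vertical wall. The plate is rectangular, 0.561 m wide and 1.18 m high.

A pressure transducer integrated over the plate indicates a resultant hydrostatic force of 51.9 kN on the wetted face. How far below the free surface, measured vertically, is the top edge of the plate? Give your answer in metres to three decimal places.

γ = ρg = 1025 × 9.81 / 1000 = 10.05525 kN/m³.
A = 0.561 × 1.18 = 0.66198 m².
From F = γ·h_c·A, the centroid depth is h_c = 51.9/(10.05525 × 0.66198) = 7.79704 m.
The centroid lies 1.18/2 = 0.59 m below the top edge, so the top edge sits at h_top = 7.79704 − 0.59 = 7.20704 m below the surface.

d_top ≈ 7.207 m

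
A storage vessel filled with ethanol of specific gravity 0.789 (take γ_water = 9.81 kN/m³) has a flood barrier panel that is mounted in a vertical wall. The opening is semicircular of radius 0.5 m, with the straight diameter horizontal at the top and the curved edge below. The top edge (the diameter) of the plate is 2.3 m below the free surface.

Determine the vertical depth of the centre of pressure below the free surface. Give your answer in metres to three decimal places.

h_p = 2.519 m

γ = 0.789 × 9.81 = 7.74009 kN/m³.
The centroid of a semicircle lies 4r/(3π) = 0.212207 m from the diameter, here below the top edge, so the centroid depth is h_c = 2.3 + 0.212207 = 2.51221 m.
A = πr²/2 = π × 0.5²/2 = 0.392699 m².
Resultant F = γ·h_c·A = 7.74009 × 2.51221 × 0.392699 = 7.63593 kN.
I_c = (π/8 − 8/(9π))·r⁴ = 0.109757 × 0.5⁴ = 0.00685981 m⁴.
Centre of pressure: y_p = y_c + I_c/(y_c·A) = 2.51221 + 0.00685981/(2.51221 × 0.392699) = 2.51221 + 0.00695339 = 2.51916 m along the plane.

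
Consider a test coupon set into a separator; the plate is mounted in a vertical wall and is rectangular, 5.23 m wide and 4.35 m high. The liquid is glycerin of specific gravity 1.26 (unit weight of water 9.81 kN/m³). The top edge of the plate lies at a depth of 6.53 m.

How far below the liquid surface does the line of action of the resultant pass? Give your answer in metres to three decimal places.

h_p = 8.886 m

γ = 1.26 × 9.81 = 12.3606 kN/m³.
The centroid lies 4.35/2 = 2.175 m below the top edge, so the centroid depth is h_c = 6.53 + 2.175 = 8.705 m.
A = 5.23 × 4.35 = 22.7505 m².
Resultant F = γ·h_c·A = 12.3606 × 8.705 × 22.7505 = 2447.93 kN.
I_c = b·h³/12 = 5.23 × 4.35³/12 = 35.8747 m⁴.
Centre of pressure: y_p = y_c + I_c/(y_c·A) = 8.705 + 35.8747/(8.705 × 22.7505) = 8.705 + 0.181146 = 8.88615 m along the plane.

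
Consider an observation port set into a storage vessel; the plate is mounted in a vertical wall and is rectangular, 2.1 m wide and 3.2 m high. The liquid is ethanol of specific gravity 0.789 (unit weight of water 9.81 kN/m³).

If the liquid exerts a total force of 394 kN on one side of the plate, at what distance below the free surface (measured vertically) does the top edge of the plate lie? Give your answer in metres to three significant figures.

d_top ≈ 5.97 m

γ = 0.789 × 9.81 = 7.74009 kN/m³.
A = 2.1 × 3.2 = 6.72 m².
From F = γ·h_c·A, the centroid depth is h_c = 394/(7.74009 × 6.72) = 7.57497 m.
The centroid lies 3.2/2 = 1.6 m below the top edge, so the top edge sits at h_top = 7.57497 − 1.6 = 5.97497 m below the surface.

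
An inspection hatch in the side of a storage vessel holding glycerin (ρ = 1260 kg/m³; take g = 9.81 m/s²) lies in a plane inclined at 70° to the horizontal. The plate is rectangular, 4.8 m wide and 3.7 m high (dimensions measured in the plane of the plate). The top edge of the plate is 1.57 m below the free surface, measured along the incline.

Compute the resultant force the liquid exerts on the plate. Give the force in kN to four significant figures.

F ≈ 705.5 kN

γ = ρg = 1260 × 9.81 / 1000 = 12.3606 kN/m³.
Let θ = 70° be the plate's angle to the horizontal; measure y along the incline from where the plane meets the free surface. Vertical depth h = y·sinθ with sinθ = 0.939693.
The centroid lies 3.7/2 = 1.85 m below the top edge, so y_c = 1.57 + 1.85 = 3.42 m and h_c = 3.42 × 0.939693 = 3.21375 m.
A = 4.8 × 3.7 = 17.76 m².
Resultant F = γ·h_c·A = 12.3606 × 3.21375 × 17.76 = 705.496 kN.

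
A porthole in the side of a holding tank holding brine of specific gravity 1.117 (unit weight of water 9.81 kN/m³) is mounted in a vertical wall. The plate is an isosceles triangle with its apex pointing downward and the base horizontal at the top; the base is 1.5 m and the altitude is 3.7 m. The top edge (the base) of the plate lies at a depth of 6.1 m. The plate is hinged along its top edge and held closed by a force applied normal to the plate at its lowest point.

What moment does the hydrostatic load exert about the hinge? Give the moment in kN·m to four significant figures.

γ = 1.117 × 9.81 = 10.95777 kN/m³.
With the apex down, the centroid sits h/3 = 3.7/3 = 1.23333 m below the base (the top edge), so the centroid depth is h_c = 6.1 + 1.23333 = 7.33333 m.
A = ½ × 1.5 × 3.7 = 2.775 m².
Resultant F = γ·h_c·A = 10.95777 × 7.33333 × 2.775 = 222.991 kN.
I_c = b·h³/36 = 1.5 × 3.7³/36 = 2.11054 m⁴.
Centre of pressure: y_p = y_c + I_c/(y_c·A) = 7.33333 + 2.11054/(7.33333 × 2.775) = 7.33333 + 0.103712 = 7.43704 m along the plane.
The resultant acts 1.23333 + 0.103712 = 1.33704 m (along the plate) below the hinge at the top edge, so the moment about the hinge is M = F × 1.33704 = 222.991 × 1.33704 = 298.148 kN·m.

M ≈ 298.1 kN·m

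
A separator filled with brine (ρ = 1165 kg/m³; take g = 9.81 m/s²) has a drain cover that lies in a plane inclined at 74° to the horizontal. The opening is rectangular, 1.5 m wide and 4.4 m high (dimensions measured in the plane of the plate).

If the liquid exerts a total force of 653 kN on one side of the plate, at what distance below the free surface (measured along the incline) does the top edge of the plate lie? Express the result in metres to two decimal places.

γ = ρg = 1165 × 9.81 / 1000 = 11.42865 kN/m³.
A = 1.5 × 4.4 = 6.6 m².
From F = γ·h_c·A, the centroid depth is h_c = 653/(11.42865 × 6.6) = 8.65714 m.
Let θ = 74° be the plate's angle to the horizontal; measure y along the incline from where the plane meets the free surface. Vertical depth h = y·sinθ with sinθ = 0.961262.
Along the incline, y_c = h_c/sinθ = 8.65714/0.961262 = 9.00602 m.
The centroid lies 4.4/2 = 2.2 m below the top edge, so the top edge sits at y_top = 9.00602 − 2.2 = 6.80602 m along the incline.

y_top ≈ 6.81 m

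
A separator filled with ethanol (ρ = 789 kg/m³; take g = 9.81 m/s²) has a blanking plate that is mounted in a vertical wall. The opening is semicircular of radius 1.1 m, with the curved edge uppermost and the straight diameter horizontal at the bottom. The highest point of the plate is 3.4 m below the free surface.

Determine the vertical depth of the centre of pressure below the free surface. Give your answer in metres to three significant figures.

h_p = 4.05 m

γ = ρg = 789 × 9.81 / 1000 = 7.74009 kN/m³.
The centroid lies 4r/(3π) = 0.466854 m above the diameter, so r − 4r/(3π) = 1.1 − 0.466854 = 0.633146 m below the topmost point, so the centroid depth is h_c = 3.4 + 0.633146 = 4.03315 m.
A = πr²/2 = π × 1.1²/2 = 1.90066 m².
Resultant F = γ·h_c·A = 7.74009 × 4.03315 × 1.90066 = 59.3328 kN.
I_c = (π/8 − 8/(9π))·r⁴ = 0.109757 × 1.1⁴ = 0.160695 m⁴.
Centre of pressure: y_p = y_c + I_c/(y_c·A) = 4.03315 + 0.160695/(4.03315 × 1.90066) = 4.03315 + 0.020963 = 4.05411 m along the plane.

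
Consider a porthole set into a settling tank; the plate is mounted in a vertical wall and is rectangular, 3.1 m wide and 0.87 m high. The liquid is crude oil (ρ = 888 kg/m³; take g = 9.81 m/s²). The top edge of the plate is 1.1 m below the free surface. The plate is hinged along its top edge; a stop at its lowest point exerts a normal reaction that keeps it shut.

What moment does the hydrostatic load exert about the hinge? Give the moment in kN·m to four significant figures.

M ≈ 17.17 kN·m

γ = ρg = 888 × 9.81 / 1000 = 8.71128 kN/m³.
The centroid lies 0.87/2 = 0.435 m below the top edge, so the centroid depth is h_c = 1.1 + 0.435 = 1.535 m.
A = 3.1 × 0.87 = 2.697 m².
Resultant F = γ·h_c·A = 8.71128 × 1.535 × 2.697 = 36.0638 kN.
I_c = b·h³/12 = 3.1 × 0.87³/12 = 0.170113 m⁴.
Centre of pressure: y_p = y_c + I_c/(y_c·A) = 1.535 + 0.170113/(1.535 × 2.697) = 1.535 + 0.0410911 = 1.57609 m along the plane.
The resultant acts 0.435 + 0.0410911 = 0.476091 m (along the plate) below the hinge at the top edge, so the moment about the hinge is M = F × 0.476091 = 36.0638 × 0.476091 = 17.1697 kN·m.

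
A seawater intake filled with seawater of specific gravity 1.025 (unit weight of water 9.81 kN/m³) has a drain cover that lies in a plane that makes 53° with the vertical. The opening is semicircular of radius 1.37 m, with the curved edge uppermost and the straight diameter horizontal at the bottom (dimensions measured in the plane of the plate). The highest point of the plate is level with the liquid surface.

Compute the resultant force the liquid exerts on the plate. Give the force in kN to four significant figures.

γ = 1.025 × 9.81 = 10.05525 kN/m³.
The plate makes 53° with the vertical, i.e. θ = 90° − 53° = 37° to the horizontal. Measuring y along the incline from the free-surface line, vertical depth h = y·sinθ with sinθ = 0.601815.
The centroid lies 4r/(3π) = 0.581446 m above the diameter, so r − 4r/(3π) = 1.37 − 0.581446 = 0.788554 m below the topmost point, so y_c = 0.788554 m and h_c = 0.788554 × 0.601815 = 0.474564 m.
A = πr²/2 = π × 1.37²/2 = 2.94823 m².
Resultant F = γ·h_c·A = 10.05525 × 0.474564 × 2.94823 = 14.0685 kN.

F ≈ 14.07 kN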